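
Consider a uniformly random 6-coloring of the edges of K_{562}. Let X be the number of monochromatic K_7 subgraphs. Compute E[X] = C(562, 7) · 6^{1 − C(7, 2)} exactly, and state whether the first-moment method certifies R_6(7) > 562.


E[X] = C(562, 7) · 6^{1 − 21} = 3384017972944752 · 6^{−20} = 3384017972944752/3656158440062976.
As a reduced fraction: E[X] = 70500374436349/76169967501312 ≈ 0.92557.
Is E[X] < 1? YES.
Since E[X] < 1, there exists a 6-coloring of K_{562} with no monochromatic K_7; hence R_6(7) > 562.

E[X] = 70500374436349/76169967501312 ≈ 0.92557; E[X] < 1, so R_6(7) > 562.


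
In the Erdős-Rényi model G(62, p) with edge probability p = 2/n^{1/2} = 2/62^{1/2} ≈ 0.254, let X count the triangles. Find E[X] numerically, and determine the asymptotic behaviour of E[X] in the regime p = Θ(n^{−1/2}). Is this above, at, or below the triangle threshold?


Number of potential triangles: C(62, 3) = 37820.
Each occurs with probability p³ ≈ (0.254)³ ≈ 1.6387113e-02.
By linearity: E[X] = C(62, 3)·p³ ≈ 37820 · 1.6387113e-02 ≈ 619.76062.
Since α = 1/2 < 1, p = c/n^{1/2} ≫ 1/n is above the triangle threshold p ~ 1/n. Asymptotically E[X] ~ (c³/6)·n^{3(1−α)} = (2³/6)·n^{1.5} → ∞; triangles are abundant w.h.p.

E[X] ≈ 619.76062; in regime p = Θ(1/n^{1/2}) E[X] diverges (above the triangle threshold p ~ 1/n).


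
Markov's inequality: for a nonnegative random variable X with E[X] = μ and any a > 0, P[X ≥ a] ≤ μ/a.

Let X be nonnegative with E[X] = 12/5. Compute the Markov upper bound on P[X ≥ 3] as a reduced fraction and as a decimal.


μ = E[X] = 12/5, a = 3.
Markov: P[X ≥ 3] ≤ μ/a = (12/5)/3 = 4/5.
Numerically: ≈ 0.80000.
(Since a = 3 > μ = 2.40000, the bound 4/5 is < 1 and informative.)

P[X ≥ 3] ≤ 4/5 ≈ 0.80000.


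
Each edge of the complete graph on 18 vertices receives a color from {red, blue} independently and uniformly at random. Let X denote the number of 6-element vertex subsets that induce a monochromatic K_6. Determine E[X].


Let X = Σ_S X_S over the C(18, 6) = 18564 subsets S of size 6, where X_S = 1 if the K_6 on S is monochromatic.
For a fixed S, the K_6 on S has C(6, 2) = 15 edges. P[all 15 edges red] = (1/2)^15, and likewise for blue, so P[monochromatic] = 2·(1/2)^15 = 2^{1 − 15} = 1/16384.
Summing: E[X] = C(18, 6) · 2^{1 − 15} = 18564 · 1/16384 = 4641/4096.
Numerically: E[X] ≈ 1.133.

E[X] = C(18,6)·2^(1−C(6,2)) = 4641/4096 ≈ 1.133.


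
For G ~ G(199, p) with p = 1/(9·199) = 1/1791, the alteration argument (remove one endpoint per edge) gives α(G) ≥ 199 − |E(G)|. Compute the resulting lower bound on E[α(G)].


E[|E(G)|] = C(199, 2)·p = 19701 · (1/1791) = 11.
E[α(G)] ≥ n − E[|E(G)|] = 199 − 11 = 188.
Numerically: ≈ 188.000.
(This is only a lower bound; the true E[α(G)] may be larger.)

E[α(G)] ≥ 188 ≈ 188.000.


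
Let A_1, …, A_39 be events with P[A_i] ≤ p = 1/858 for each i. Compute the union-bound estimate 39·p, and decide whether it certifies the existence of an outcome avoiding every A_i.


Union bound: P[∪_{i=1}^{39} A_i] ≤ Σ_i P[A_i] ≤ 39·p = 39·(1/858) = 1/22.
Numerically: 1/22 ≈ 0.0454545.
Is 1/22 < 1? YES.
Since P[∪ A_i] ≤ 1/22 < 1, the complement has P[∩ A_i^c] ≥ 1 − 1/22 = 21/22 > 0, so some outcome avoids every A_i.

39·p = 1/22 ≈ 0.0454545; existence CERTIFIED by the union bound.


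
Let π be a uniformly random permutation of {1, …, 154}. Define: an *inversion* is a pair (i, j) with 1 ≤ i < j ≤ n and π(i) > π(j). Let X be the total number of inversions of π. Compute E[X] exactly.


Write X = Σ X_I over the C(154, 2) = 11781 pairs i < j, with X_I the indicator of one inversion.
There are 11781 indicators.
For each fixed pair i < j, the values π(i) and π(j) are two distinct elements of {1, …, 154} in uniformly random order; by symmetry P[π(i) > π(j)] = 1/2.
By linearity: E[X] = 11781 · (1/2) = C(154, 2) · (1/2) = 11781/2 = 11781/2 ≈ 5890.500.

E[X] = 11781/2 = 5890.500.


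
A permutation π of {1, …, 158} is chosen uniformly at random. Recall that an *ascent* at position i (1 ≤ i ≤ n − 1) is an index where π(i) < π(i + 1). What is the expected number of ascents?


Write X = Σ X_I over i = 1, …, 157, with X_I the indicator of one ascent.
There are 157 indicators.
For each fixed i, the pair (π(i), π(i+1)) is a uniformly random ordered pair of distinct values from {1, …, 158}; by symmetry P[π(i) < π(i+1)] = 1/2.
By linearity: E[X] = 157 · (1/2) = (158 − 1) · (1/2) = 157/2 ≈ 78.500.

E[X] = 157/2 = 78.500.


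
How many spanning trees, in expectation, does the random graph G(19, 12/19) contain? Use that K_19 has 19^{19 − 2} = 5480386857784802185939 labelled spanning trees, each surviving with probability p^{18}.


K_19 has 19^{19 − 2} = 5480386857784802185939 labelled spanning trees.
For each such spanning tree H, let X_H = 1 if all 18 edges of H are present in G. Then P[X_H = 1] = p^{18} = (12/19)^{18} = 26623333280885243904/104127350297911241532841.
By linearity of expectation: E[X] = Σ_H E[X_H] = 5480386857784802185939 · p^{18} = 5480386857784802185939 · 26623333280885243904/104127350297911241532841 = 26623333280885243904/19.
Numerically: E[X] ≈ 1.4e+18.

E[X] = 5480386857784802185939 · (12/19)^{18} = 26623333280885243904/19 ≈ 1.4e+18.


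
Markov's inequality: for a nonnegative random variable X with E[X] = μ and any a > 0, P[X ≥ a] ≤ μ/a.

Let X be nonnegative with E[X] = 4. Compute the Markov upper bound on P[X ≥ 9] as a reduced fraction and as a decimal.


μ = E[X] = 4, a = 9.
Markov: P[X ≥ 9] ≤ μ/a = (4)/9 = 4/9.
Numerically: ≈ 0.444444.
(Since a = 9 > μ = 4.000000, the bound 4/9 is < 1 and informative.)

P[X ≥ 9] ≤ 4/9 ≈ 0.444444.


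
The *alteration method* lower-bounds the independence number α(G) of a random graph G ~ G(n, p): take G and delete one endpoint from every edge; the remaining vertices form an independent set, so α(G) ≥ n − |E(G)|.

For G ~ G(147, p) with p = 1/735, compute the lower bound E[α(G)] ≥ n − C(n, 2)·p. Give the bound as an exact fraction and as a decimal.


E[|E(G)|] = C(147, 2)·p = 10731 · (1/735) = 73/5.
E[α(G)] ≥ n − E[|E(G)|] = 147 − 73/5 = 662/5.
Numerically: ≈ 132.40000.
(This is only a lower bound; the true E[α(G)] may be larger.)

E[α(G)] ≥ 662/5 ≈ 132.40000.


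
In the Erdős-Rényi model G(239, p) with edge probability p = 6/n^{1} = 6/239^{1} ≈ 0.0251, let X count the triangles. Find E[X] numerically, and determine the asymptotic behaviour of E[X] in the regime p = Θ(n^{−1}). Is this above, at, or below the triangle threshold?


Number of potential triangles: C(239, 3) = 2246839.
Each occurs with probability p³ ≈ (0.0251)³ ≈ 1.582195e-05.
By linearity: E[X] = C(239, 3)·p³ ≈ 2246839 · 1.582195e-05 ≈ 35.5494.
Here α = 1, so p = 6/n is exactly at the triangle threshold p ~ 1/n. Asymptotically E[X] → c³/6 = 6³/6 = 36 ≈ 36.0000, a bounded constant. In this regime the triangle count is asymptotically Poisson(c³/6).

E[X] ≈ 35.5494; in regime p = Θ(1/n^{1}) E[X] stays bounded (at the triangle threshold p ~ 1/n).


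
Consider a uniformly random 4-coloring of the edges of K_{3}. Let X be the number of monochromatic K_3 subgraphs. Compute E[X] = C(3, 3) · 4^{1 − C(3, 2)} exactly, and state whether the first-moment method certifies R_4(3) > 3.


E[X] = C(3, 3) · 4^{1 − 3} = 1 · 4^{−2} = 1/16.
As a reduced fraction: E[X] = 1/16 ≈ 0.0625000.
Is E[X] < 1? YES.
Since E[X] < 1, there exists a 4-coloring of K_{3} with no monochromatic K_3; hence R_4(3) > 3.

E[X] = 1/16 ≈ 0.0625000; E[X] < 1, so R_4(3) > 3.


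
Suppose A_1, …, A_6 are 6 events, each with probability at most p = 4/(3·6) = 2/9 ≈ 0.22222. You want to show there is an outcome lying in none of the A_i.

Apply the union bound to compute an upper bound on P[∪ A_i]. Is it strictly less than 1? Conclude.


Union bound: P[∪_{i=1}^{6} A_i] ≤ Σ_i P[A_i] ≤ 6·p = 6·(2/9) = 4/3.
Numerically: 4/3 ≈ 1.33333.
Is 4/3 < 1? NO.
Since the bound 4/3 is ≥ 1, the union bound is uninformative here; it does NOT by itself certify existence.

6·p = 4/3 ≈ 1.33333; existence NOT certified by the union bound.


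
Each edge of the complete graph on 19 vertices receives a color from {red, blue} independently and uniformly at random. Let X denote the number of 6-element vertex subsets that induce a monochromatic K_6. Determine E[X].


Let X = Σ_S X_S over the C(19, 6) = 27132 subsets S of size 6, where X_S = 1 if the K_6 on S is monochromatic.
For a fixed S, the K_6 on S has C(6, 2) = 15 edges. P[all 15 edges red] = (1/2)^15, and likewise for blue, so P[monochromatic] = 2·(1/2)^15 = 2^{1 − 15} = 1/16384.
By linearity of expectation: E[X] = C(19, 6) · 2^{1 − 15} = 27132 · 1/16384 = 6783/4096.
Numerically: E[X] ≈ 1.6560.

E[X] = C(19,6)·2^(1−C(6,2)) = 6783/4096 ≈ 1.6560.


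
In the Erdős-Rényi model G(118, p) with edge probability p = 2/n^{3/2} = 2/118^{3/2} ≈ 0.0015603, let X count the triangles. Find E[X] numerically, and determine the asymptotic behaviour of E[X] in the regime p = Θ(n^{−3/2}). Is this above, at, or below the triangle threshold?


Number of potential triangles: C(118, 3) = 266916.
Each occurs with probability p³ ≈ (0.0015603)³ ≈ 3.79857717e-09.
By linearity: E[X] = C(118, 3)·p³ ≈ 266916 · 3.79857717e-09 ≈ 0.001014.
Since α = 3/2 > 1, p = c/n^{3/2} = o(1/n) is below the triangle threshold p ~ 1/n. Asymptotically E[X] ~ (c³/6)·n^{3(1−α)} = (2³/6)·n^{-1.5} → 0, so by Markov's inequality G has no triangles w.h.p.

E[X] ≈ 0.001014; in regime p = Θ(1/n^{3/2}) E[X] tends to 0 (below the triangle threshold p ~ 1/n).


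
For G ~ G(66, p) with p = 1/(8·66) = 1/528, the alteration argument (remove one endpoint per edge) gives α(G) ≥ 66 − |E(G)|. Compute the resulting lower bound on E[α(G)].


E[|E(G)|] = C(66, 2)·p = 2145 · (1/528) = 65/16.
E[α(G)] ≥ n − E[|E(G)|] = 66 − 65/16 = 991/16.
Numerically: ≈ 61.937500.
(This is only a lower bound; the true E[α(G)] may be larger.)

E[α(G)] ≥ 991/16 ≈ 61.937500.


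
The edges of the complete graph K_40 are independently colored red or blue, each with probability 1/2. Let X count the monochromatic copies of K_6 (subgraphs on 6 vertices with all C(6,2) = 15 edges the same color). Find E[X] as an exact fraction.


Let X = Σ_S X_S over the C(40, 6) = 3838380 subsets S of size 6, where X_S = 1 if the K_6 on S is monochromatic.
For a fixed S, the K_6 on S has C(6, 2) = 15 edges. P[all 15 edges red] = (1/2)^15, and likewise for blue, so P[monochromatic] = 2·(1/2)^15 = 2^{1 − 15} = 1/16384.
Summing: E[X] = C(40, 6) · 2^{1 − 15} = 3838380 · 1/16384 = 959595/4096.
Numerically: E[X] ≈ 234.276123.

E[X] = C(40,6)·2^(1−C(6,2)) = 959595/4096 ≈ 234.276123.


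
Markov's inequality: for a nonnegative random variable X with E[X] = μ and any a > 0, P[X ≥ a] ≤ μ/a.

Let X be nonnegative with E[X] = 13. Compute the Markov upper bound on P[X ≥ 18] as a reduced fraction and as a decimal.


μ = E[X] = 13, a = 18.
Markov: P[X ≥ 18] ≤ μ/a = (13)/18 = 13/18.
Numerically: ≈ 0.722.
(Since a = 18 > μ = 13.000, the bound 13/18 is < 1 and informative.)

P[X ≥ 18] ≤ 13/18 ≈ 0.722.


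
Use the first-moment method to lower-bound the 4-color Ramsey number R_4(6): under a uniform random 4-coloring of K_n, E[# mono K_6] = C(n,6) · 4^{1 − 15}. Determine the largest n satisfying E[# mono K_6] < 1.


We need C(n, 6) · 4^{1 − 15} < 1, i.e. C(n, 6) < 4^{15 − 1} = 268435456.
Check values of n near the boundary:
  n = 73: C(73, 6) = 170230452; 170230452 < 268435456? YES
  n = 74: C(74, 6) = 185250786; 185250786 < 268435456? YES
  n = 75: C(75, 6) = 201359550; 201359550 < 268435456? YES
  n = 76: C(76, 6) = 218618940; 218618940 < 268435456? YES
  n = 77: C(77, 6) = 237093780; 237093780 < 268435456? YES
  n = 78: C(78, 6) = 256851595; 256851595 < 268435456? YES
  n = 79: C(79, 6) = 277962685; 277962685 < 268435456? NO
  n = 80: C(80, 6) = 300500200; 300500200 < 268435456? NO
  n = 81: C(81, 6) = 324540216; 324540216 < 268435456? NO
The largest n with C(n, 6) < 268435456 is n = 78 (where E[X] = 256851595/268435456 ≈ 0.957). Hence R_4(6) > 78, i.e. R_4(6) ≥ 79.

Largest n = 78; hence R_4(6) > 78.


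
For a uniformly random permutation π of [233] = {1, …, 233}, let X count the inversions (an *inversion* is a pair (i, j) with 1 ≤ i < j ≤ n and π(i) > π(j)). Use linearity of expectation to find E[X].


Write X = Σ X_I over the C(233, 2) = 27028 pairs i < j, with X_I the indicator of one inversion.
There are 27028 indicators.
For each fixed pair i < j, the values π(i) and π(j) are two distinct elements of {1, …, 233} in uniformly random order; by symmetry P[π(i) > π(j)] = 1/2.
By linearity: E[X] = 27028 · (1/2) = C(233, 2) · (1/2) = 27028/2 = 13514 ≈ 13514.000000.

E[X] = 13514 = 13514.000000.


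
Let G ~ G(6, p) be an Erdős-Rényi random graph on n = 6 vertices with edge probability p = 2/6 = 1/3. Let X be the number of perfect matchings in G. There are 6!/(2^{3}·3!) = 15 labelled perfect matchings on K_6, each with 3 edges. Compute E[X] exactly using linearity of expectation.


K_6 has 6!/(2^{3}·3!) = 15 labelled perfect matchings.
For each such perfect matching H, let X_H = 1 if all 3 edges of H are present in G. Then P[X_H = 1] = p^{3} = (1/3)^{3} = 1/27.
By linearity of expectation: E[X] = Σ_H E[X_H] = 15 · p^{3} = 15 · 1/27 = 5/9.
Numerically: E[X] ≈ 0.5556.

E[X] = 15 · (1/3)^{3} = 5/9 ≈ 0.5556.


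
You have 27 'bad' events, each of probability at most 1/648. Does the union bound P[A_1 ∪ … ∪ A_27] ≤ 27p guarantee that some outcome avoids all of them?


Union bound: P[∪_{i=1}^{27} A_i] ≤ Σ_i P[A_i] ≤ 27·p = 27·(1/648) = 1/24.
Numerically: 1/24 ≈ 0.042.
Is 1/24 < 1? YES.
Since P[∪ A_i] ≤ 1/24 < 1, the complement has P[∩ A_i^c] ≥ 1 − 1/24 = 23/24 > 0, so some outcome avoids every A_i.

27·p = 1/24 ≈ 0.042; existence CERTIFIED by the union bound.


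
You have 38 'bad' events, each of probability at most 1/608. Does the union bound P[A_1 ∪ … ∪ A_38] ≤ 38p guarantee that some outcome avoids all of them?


Union bound: P[∪_{i=1}^{38} A_i] ≤ Σ_i P[A_i] ≤ 38·p = 38·(1/608) = 1/16.
Numerically: 1/16 ≈ 0.062500.
Is 1/16 < 1? YES.
Since P[∪ A_i] ≤ 1/16 < 1, the complement has P[∩ A_i^c] ≥ 1 − 1/16 = 15/16 > 0, so some outcome avoids every A_i.

38·p = 1/16 ≈ 0.062500; existence CERTIFIED by the union bound.


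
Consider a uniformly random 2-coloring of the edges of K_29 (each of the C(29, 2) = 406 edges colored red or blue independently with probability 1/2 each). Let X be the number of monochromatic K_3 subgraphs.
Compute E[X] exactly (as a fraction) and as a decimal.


Let X = Σ_S X_S over the C(29, 3) = 3654 subsets S of size 3, where X_S = 1 if the K_3 on S is monochromatic.
For a fixed S, the K_3 on S has C(3, 2) = 3 edges. P[all 3 edges red] = (1/2)^3, and likewise for blue, so P[monochromatic] = 2·(1/2)^3 = 2^{1 − 3} = 1/4.
By linearity of expectation: E[X] = C(29, 3) · 2^{1 − 3} = 3654 · 1/4 = 1827/2.
Numerically: E[X] ≈ 913.500.

E[X] = C(29,3)·2^(1−C(3,2)) = 1827/2 ≈ 913.500.


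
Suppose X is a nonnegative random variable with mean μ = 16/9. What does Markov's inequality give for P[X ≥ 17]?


μ = E[X] = 16/9, a = 17.
Markov: P[X ≥ 17] ≤ μ/a = (16/9)/17 = 16/153.
Numerically: ≈ 0.10458.
(Since a = 17 > μ = 1.77778, the bound 16/153 is < 1 and informative.)

P[X ≥ 17] ≤ 16/153 ≈ 0.10458.


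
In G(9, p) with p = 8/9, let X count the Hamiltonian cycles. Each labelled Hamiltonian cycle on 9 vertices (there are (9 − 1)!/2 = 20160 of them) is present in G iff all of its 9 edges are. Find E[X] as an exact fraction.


K_9 has (9 − 1)!/2 = 20160 labelled Hamiltonian cycles.
For each such Hamiltonian cycle H, let X_H = 1 if all 9 edges of H are present in G. Then P[X_H = 1] = p^{9} = (8/9)^{9} = 134217728/387420489.
By linearity: E[X] = Σ_H E[X_H] = 20160 · p^{9} = 20160 · 134217728/387420489 = 300647710720/43046721.
Numerically: E[X] ≈ 6984.

E[X] = 20160 · (8/9)^{9} = 300647710720/43046721 ≈ 6984.


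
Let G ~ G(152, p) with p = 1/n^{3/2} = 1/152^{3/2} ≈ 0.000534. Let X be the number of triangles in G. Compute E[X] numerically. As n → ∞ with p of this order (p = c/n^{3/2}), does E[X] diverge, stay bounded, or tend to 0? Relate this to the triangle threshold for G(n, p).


Number of potential triangles: C(152, 3) = 573800.
Each occurs with probability p³ ≈ (0.000534)³ ≈ 1.51951e-10.
By linearity: E[X] = C(152, 3)·p³ ≈ 573800 · 1.51951e-10 ≈ 0.000.
Since α = 3/2 > 1, p = c/n^{3/2} = o(1/n) is below the triangle threshold p ~ 1/n. Asymptotically E[X] ~ (c³/6)·n^{3(1−α)} = (1³/6)·n^{-1.5} → 0, so by Markov's inequality G has no triangles w.h.p.

E[X] ≈ 0.000; in regime p = Θ(1/n^{3/2}) E[X] tends to 0 (below the triangle threshold p ~ 1/n).


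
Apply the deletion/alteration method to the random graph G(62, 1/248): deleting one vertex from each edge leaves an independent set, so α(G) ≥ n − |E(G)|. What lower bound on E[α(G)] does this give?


E[|E(G)|] = C(62, 2)·p = 1891 · (1/248) = 61/8.
E[α(G)] ≥ n − E[|E(G)|] = 62 − 61/8 = 435/8.
Numerically: ≈ 54.375000.
(This is only a lower bound; the true E[α(G)] may be larger.)

E[α(G)] ≥ 435/8 ≈ 54.375000.


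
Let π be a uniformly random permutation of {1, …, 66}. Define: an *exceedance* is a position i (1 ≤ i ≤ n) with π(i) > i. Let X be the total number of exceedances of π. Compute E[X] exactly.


Write X = Σ_{i=1}^{66} X_i, where X_i = 1_{π(i) > i}.
For each fixed i, π(i) is uniform over {1, …, 66} (marginal of a uniform permutation), so P[π(i) > i] = (n − i)/n. Summing: Σ_{i=1}^{66} (n − i)/n = (0 + 1 + … + 65)/66 = 66(66 − 1)/(2·66) = (66 − 1)/2.
Hence E[X] = Σ_{i=1}^{66} (66 − i)/66 = 65/2 ≈ 32.50000.

E[X] = 65/2 = 32.50000.


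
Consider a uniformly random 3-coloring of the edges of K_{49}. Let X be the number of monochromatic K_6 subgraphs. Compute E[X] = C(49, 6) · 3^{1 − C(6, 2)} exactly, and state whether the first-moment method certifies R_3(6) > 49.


E[X] = C(49, 6) · 3^{1 − 15} = 13983816 · 3^{−14} = 13983816/4782969.
As a reduced fraction: E[X] = 4661272/1594323 ≈ 2.9237.
Is E[X] < 1? NO.
Since E[X] ≥ 1, the first-moment bound is inconclusive at n = 49; it does NOT by itself certify R_3(6) > 49.

E[X] = 4661272/1594323 ≈ 2.9237; E[X] ≥ 1; first-moment method inconclusive here.


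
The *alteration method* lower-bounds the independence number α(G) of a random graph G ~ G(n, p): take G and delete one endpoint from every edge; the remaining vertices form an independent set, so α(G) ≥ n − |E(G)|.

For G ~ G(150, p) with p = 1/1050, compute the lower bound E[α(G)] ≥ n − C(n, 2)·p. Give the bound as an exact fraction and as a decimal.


E[|E(G)|] = C(150, 2)·p = 11175 · (1/1050) = 149/14.
E[α(G)] ≥ n − E[|E(G)|] = 150 − 149/14 = 1951/14.
Numerically: ≈ 139.357.
(This is only a lower bound; the true E[α(G)] may be larger.)

E[α(G)] ≥ 1951/14 ≈ 139.357.


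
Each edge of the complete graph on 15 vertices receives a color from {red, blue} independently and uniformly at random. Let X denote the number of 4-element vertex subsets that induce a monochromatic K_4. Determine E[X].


Let X = Σ_S X_S over the C(15, 4) = 1365 subsets S of size 4, where X_S = 1 if the K_4 on S is monochromatic.
For a fixed S, the K_4 on S has C(4, 2) = 6 edges. P[all 6 edges red] = (1/2)^6, and likewise for blue, so P[monochromatic] = 2·(1/2)^6 = 2^{1 − 6} = 1/32.
By linearity of expectation: E[X] = C(15, 4) · 2^{1 − 6} = 1365 · 1/32 = 1365/32.
Numerically: E[X] ≈ 42.656.

E[X] = C(15,4)·2^(1−C(4,2)) = 1365/32 ≈ 42.656.


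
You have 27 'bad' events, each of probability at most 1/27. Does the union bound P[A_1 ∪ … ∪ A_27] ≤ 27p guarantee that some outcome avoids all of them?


Union bound: P[∪_{i=1}^{27} A_i] ≤ Σ_i P[A_i] ≤ 27·p = 27·(1/27) = 1.
Numerically: 1 ≈ 1.000000.
Is 1 < 1? NO.
Since the bound 1 is ≥ 1, the union bound is uninformative here; it does NOT by itself certify existence.

27·p = 1 ≈ 1.000000; existence NOT certified by the union bound.


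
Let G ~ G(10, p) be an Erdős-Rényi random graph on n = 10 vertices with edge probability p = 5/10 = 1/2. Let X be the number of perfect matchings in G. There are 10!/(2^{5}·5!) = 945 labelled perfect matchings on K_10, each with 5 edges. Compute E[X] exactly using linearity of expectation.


K_10 has 10!/(2^{5}·5!) = 945 labelled perfect matchings.
For each such perfect matching H, let X_H = 1 if all 5 edges of H are present in G. Then P[X_H = 1] = p^{5} = (1/2)^{5} = 1/32.
By linearity: E[X] = Σ_H E[X_H] = 945 · p^{5} = 945 · 1/32 = 945/32.
Numerically: E[X] ≈ 29.5.

E[X] = 945 · (1/2)^{5} = 945/32 ≈ 29.5.


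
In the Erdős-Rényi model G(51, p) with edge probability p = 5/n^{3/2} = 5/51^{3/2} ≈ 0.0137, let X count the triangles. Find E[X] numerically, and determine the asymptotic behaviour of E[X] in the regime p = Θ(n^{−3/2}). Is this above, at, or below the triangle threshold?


Number of potential triangles: C(51, 3) = 20825.
Each occurs with probability p³ ≈ (0.0137)³ ≈ 2.58728e-06.
By linearity: E[X] = C(51, 3)·p³ ≈ 20825 · 2.58728e-06 ≈ 0.054.
Since α = 3/2 > 1, p = c/n^{3/2} = o(1/n) is below the triangle threshold p ~ 1/n. Asymptotically E[X] ~ (c³/6)·n^{3(1−α)} = (5³/6)·n^{-1.5} → 0, so by Markov's inequality G has no triangles w.h.p.

E[X] ≈ 0.054; in regime p = Θ(1/n^{3/2}) E[X] tends to 0 (below the triangle threshold p ~ 1/n).


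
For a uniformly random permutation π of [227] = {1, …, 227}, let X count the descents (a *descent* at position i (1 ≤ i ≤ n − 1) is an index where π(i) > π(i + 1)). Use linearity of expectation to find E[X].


Write X = Σ X_I over i = 1, …, 226, with X_I the indicator of one descent.
There are 226 indicators.
For each fixed i, the pair (π(i), π(i+1)) is a uniformly random ordered pair of distinct values from {1, …, 227}; by symmetry P[π(i) > π(i+1)] = 1/2.
By linearity: E[X] = 226 · (1/2) = (227 − 1) · (1/2) = 113 ≈ 113.0000.

E[X] = 113 = 113.0000.


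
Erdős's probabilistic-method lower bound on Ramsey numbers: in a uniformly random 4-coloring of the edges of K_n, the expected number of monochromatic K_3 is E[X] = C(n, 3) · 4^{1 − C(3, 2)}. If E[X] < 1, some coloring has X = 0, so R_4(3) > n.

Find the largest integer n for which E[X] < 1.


We need C(n, 3) · 4^{1 − 3} < 1, i.e. C(n, 3) < 4^{3 − 1} = 16.
Check values of n near the boundary:
  n = 3: C(3, 3) = 1; 1 < 16? YES
  n = 4: C(4, 3) = 4; 4 < 16? YES
  n = 5: C(5, 3) = 10; 10 < 16? YES
  n = 6: C(6, 3) = 20; 20 < 16? NO
  n = 7: C(7, 3) = 35; 35 < 16? NO
The largest n with C(n, 3) < 16 is n = 5 (where E[X] = 5/8 ≈ 0.6250000). Hence R_4(3) > 5, i.e. R_4(3) ≥ 6.

Largest n = 5; hence R_4(3) > 5.


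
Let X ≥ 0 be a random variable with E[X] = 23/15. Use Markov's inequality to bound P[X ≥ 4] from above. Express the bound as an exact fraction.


μ = E[X] = 23/15, a = 4.
Markov: P[X ≥ 4] ≤ μ/a = (23/15)/4 = 23/60.
Numerically: ≈ 0.3833.
(Since a = 4 > μ = 1.5333, the bound 23/60 is < 1 and informative.)

P[X ≥ 4] ≤ 23/60 ≈ 0.3833.


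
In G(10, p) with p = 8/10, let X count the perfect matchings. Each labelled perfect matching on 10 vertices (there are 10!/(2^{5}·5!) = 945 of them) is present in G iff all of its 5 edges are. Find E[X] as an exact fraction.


K_10 has 10!/(2^{5}·5!) = 945 labelled perfect matchings.
For each such perfect matching H, let X_H = 1 if all 5 edges of H are present in G. Then P[X_H = 1] = p^{5} = (4/5)^{5} = 1024/3125.
Summing the indicators: E[X] = Σ_H E[X_H] = 945 · p^{5} = 945 · 1024/3125 = 193536/625.
Numerically: E[X] ≈ 309.658.

E[X] = 945 · (4/5)^{5} = 193536/625 ≈ 309.658.


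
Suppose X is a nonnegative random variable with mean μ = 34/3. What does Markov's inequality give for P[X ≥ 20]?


μ = E[X] = 34/3, a = 20.
Markov: P[X ≥ 20] ≤ μ/a = (34/3)/20 = 17/30.
Numerically: ≈ 0.567.
(Since a = 20 > μ = 11.333, the bound 17/30 is < 1 and informative.)

P[X ≥ 20] ≤ 17/30 ≈ 0.567.


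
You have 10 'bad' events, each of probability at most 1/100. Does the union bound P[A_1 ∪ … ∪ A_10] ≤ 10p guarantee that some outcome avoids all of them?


Union bound: P[∪_{i=1}^{10} A_i] ≤ Σ_i P[A_i] ≤ 10·p = 10·(1/100) = 1/10.
Numerically: 1/10 ≈ 0.10000.
Is 1/10 < 1? YES.
Since P[∪ A_i] ≤ 1/10 < 1, the complement has P[∩ A_i^c] ≥ 1 − 1/10 = 9/10 > 0, so some outcome avoids every A_i.

10·p = 1/10 ≈ 0.10000; existence CERTIFIED by the union bound.


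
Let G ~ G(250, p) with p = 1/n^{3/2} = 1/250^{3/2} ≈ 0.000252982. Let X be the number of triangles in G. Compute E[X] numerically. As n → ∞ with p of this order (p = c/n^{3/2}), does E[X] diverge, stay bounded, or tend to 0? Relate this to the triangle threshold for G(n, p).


Number of potential triangles: C(250, 3) = 2573000.
Each occurs with probability p³ ≈ (0.000252982)³ ≈ 1.61908616e-11.
By linearity: E[X] = C(250, 3)·p³ ≈ 2573000 · 1.61908616e-11 ≈ 0.000042.
Since α = 3/2 > 1, p = c/n^{3/2} = o(1/n) is below the triangle threshold p ~ 1/n. Asymptotically E[X] ~ (c³/6)·n^{3(1−α)} = (1³/6)·n^{-1.5} → 0, so by Markov's inequality G has no triangles w.h.p.

E[X] ≈ 0.000042; in regime p = Θ(1/n^{3/2}) E[X] tends to 0 (below the triangle threshold p ~ 1/n).


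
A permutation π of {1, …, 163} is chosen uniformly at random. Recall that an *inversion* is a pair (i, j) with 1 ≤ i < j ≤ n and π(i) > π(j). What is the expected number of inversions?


Write X = Σ X_I over the C(163, 2) = 13203 pairs i < j, with X_I the indicator of one inversion.
There are 13203 indicators.
For each fixed pair i < j, the values π(i) and π(j) are two distinct elements of {1, …, 163} in uniformly random order; by symmetry P[π(i) > π(j)] = 1/2.
By linearity: E[X] = 13203 · (1/2) = C(163, 2) · (1/2) = 13203/2 = 13203/2 ≈ 6601.500.

E[X] = 13203/2 = 6601.500.


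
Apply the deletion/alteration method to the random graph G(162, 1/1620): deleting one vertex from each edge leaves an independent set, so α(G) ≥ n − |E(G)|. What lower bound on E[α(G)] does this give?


E[|E(G)|] = C(162, 2)·p = 13041 · (1/1620) = 161/20.
E[α(G)] ≥ n − E[|E(G)|] = 162 − 161/20 = 3079/20.
Numerically: ≈ 153.950.
(This is only a lower bound; the true E[α(G)] may be larger.)

E[α(G)] ≥ 3079/20 ≈ 153.950.


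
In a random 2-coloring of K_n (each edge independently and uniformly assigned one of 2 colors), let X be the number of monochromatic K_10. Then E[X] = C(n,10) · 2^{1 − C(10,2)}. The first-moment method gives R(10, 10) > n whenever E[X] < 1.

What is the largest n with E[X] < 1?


We need C(n, 10) · 2^{1 − 45} < 1, i.e. C(n, 10) < 2^{45 − 1} = 17592186044416.
Check values of n near the boundary:
  n = 97: C(97, 10) = 12576469727536; 12576469727536 < 17592186044416? YES
  n = 98: C(98, 10) = 14005614014756; 14005614014756 < 17592186044416? YES
  n = 99: C(99, 10) = 15579278510796; 15579278510796 < 17592186044416? YES
  n = 100: C(100, 10) = 17310309456440; 17310309456440 < 17592186044416? YES
  n = 101: C(101, 10) = 19212541264840; 19212541264840 < 17592186044416? NO
The largest n with C(n, 10) < 17592186044416 is n = 100 (where E[X] = 2163788682055/2199023255552 ≈ 0.9840). Hence R(10, 10) > 100, i.e. R(10, 10) ≥ 101.

Largest n = 100; hence R(10, 10) > 100.


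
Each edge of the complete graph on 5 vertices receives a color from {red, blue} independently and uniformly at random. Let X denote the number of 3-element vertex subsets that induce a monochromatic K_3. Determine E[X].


Let X = Σ_S X_S over the C(5, 3) = 10 subsets S of size 3, where X_S = 1 if the K_3 on S is monochromatic.
For a fixed S, the K_3 on S has C(3, 2) = 3 edges. P[all 3 edges red] = (1/2)^3, and likewise for blue, so P[monochromatic] = 2·(1/2)^3 = 2^{1 − 3} = 1/4.
By linearity of expectation: E[X] = C(5, 3) · 2^{1 − 3} = 10 · 1/4 = 5/2.
Numerically: E[X] ≈ 2.50000.

E[X] = C(5,3)·2^(1−C(3,2)) = 5/2 ≈ 2.50000.


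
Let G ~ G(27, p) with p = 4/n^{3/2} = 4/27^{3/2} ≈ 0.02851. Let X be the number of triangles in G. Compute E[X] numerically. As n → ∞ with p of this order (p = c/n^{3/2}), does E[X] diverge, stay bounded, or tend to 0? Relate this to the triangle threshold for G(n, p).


Number of potential triangles: C(27, 3) = 2925.
Each occurs with probability p³ ≈ (0.02851)³ ≈ 2.317624e-05.
By linearity: E[X] = C(27, 3)·p³ ≈ 2925 · 2.317624e-05 ≈ 0.0678.
Since α = 3/2 > 1, p = c/n^{3/2} = o(1/n) is below the triangle threshold p ~ 1/n. Asymptotically E[X] ~ (c³/6)·n^{3(1−α)} = (4³/6)·n^{-1.5} → 0, so by Markov's inequality G has no triangles w.h.p.

E[X] ≈ 0.0678; in regime p = Θ(1/n^{3/2}) E[X] tends to 0 (below the triangle threshold p ~ 1/n).


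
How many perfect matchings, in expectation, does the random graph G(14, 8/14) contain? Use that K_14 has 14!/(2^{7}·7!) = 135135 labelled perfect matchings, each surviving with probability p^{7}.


K_14 has 14!/(2^{7}·7!) = 135135 labelled perfect matchings.
For each such perfect matching H, let X_H = 1 if all 7 edges of H are present in G. Then P[X_H = 1] = p^{7} = (4/7)^{7} = 16384/823543.
By linearity: E[X] = Σ_H E[X_H] = 135135 · p^{7} = 135135 · 16384/823543 = 316293120/117649.
Numerically: E[X] ≈ 2.69e+03.

E[X] = 135135 · (4/7)^{7} = 316293120/117649 ≈ 2.69e+03.


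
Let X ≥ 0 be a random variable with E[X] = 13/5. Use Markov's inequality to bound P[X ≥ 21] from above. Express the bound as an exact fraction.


μ = E[X] = 13/5, a = 21.
Markov: P[X ≥ 21] ≤ μ/a = (13/5)/21 = 13/105.
Numerically: ≈ 0.1238.
(Since a = 21 > μ = 2.6000, the bound 13/105 is < 1 and informative.)

P[X ≥ 21] ≤ 13/105 ≈ 0.1238.


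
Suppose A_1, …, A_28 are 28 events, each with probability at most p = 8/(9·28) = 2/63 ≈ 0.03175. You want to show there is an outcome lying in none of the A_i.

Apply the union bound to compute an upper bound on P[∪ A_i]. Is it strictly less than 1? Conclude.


Union bound: P[∪_{i=1}^{28} A_i] ≤ Σ_i P[A_i] ≤ 28·p = 28·(2/63) = 8/9.
Numerically: 8/9 ≈ 0.88889.
Is 8/9 < 1? YES.
Since P[∪ A_i] ≤ 8/9 < 1, the complement has P[∩ A_i^c] ≥ 1 − 8/9 = 1/9 > 0, so some outcome avoids every A_i.

28·p = 8/9 ≈ 0.88889; existence CERTIFIED by the union bound.


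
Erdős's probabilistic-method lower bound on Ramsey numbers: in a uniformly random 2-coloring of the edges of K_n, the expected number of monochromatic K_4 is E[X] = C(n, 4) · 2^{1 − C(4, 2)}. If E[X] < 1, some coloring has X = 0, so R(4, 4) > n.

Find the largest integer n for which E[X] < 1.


We need C(n, 4) · 2^{1 − 6} < 1, i.e. C(n, 4) < 2^{6 − 1} = 32.
Check values of n near the boundary:
  n = 4: C(4, 4) = 1; 1 < 32? YES
  n = 5: C(5, 4) = 5; 5 < 32? YES
  n = 6: C(6, 4) = 15; 15 < 32? YES
  n = 7: C(7, 4) = 35; 35 < 32? NO
The largest n with C(n, 4) < 32 is n = 6 (where E[X] = 15/32 ≈ 0.468750). Hence R(4, 4) > 6, i.e. R(4, 4) ≥ 7.

Largest n = 6; hence R(4, 4) > 6.


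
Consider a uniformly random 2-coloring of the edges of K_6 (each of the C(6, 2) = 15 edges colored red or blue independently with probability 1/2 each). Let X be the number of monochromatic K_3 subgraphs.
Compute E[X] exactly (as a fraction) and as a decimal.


Let X = Σ_S X_S over the C(6, 3) = 20 subsets S of size 3, where X_S = 1 if the K_3 on S is monochromatic.
For a fixed S, the K_3 on S has C(3, 2) = 3 edges. P[all 3 edges red] = (1/2)^3, and likewise for blue, so P[monochromatic] = 2·(1/2)^3 = 2^{1 − 3} = 1/4.
By linearity: E[X] = C(6, 3) · 2^{1 − 3} = 20 · 1/4 = 5.
Numerically: E[X] ≈ 5.00000.

E[X] = C(6,3)·2^(1−C(3,2)) = 5 ≈ 5.00000.


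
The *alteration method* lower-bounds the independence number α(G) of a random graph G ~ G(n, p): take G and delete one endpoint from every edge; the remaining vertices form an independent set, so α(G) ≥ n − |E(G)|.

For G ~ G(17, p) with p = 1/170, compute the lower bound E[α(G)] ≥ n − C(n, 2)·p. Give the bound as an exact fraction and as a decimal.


E[|E(G)|] = C(17, 2)·p = 136 · (1/170) = 4/5.
E[α(G)] ≥ n − E[|E(G)|] = 17 − 4/5 = 81/5.
Numerically: ≈ 16.200000.
(This is only a lower bound; the true E[α(G)] may be larger.)

E[α(G)] ≥ 81/5 ≈ 16.200000.


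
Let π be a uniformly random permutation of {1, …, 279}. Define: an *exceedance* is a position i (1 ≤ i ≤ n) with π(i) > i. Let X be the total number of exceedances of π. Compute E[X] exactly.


Write X = Σ_{i=1}^{279} X_i, where X_i = 1_{π(i) > i}.
For each fixed i, π(i) is uniform over {1, …, 279} (marginal of a uniform permutation), so P[π(i) > i] = (n − i)/n. Summing: Σ_{i=1}^{279} (n − i)/n = (0 + 1 + … + 278)/279 = 279(279 − 1)/(2·279) = (279 − 1)/2.
Hence E[X] = Σ_{i=1}^{279} (279 − i)/279 = 139 ≈ 139.0000.

E[X] = 139 = 139.0000.


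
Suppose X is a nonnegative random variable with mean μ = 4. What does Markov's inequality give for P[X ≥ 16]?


μ = E[X] = 4, a = 16.
Markov: P[X ≥ 16] ≤ μ/a = (4)/16 = 1/4.
Numerically: ≈ 0.250000.
(Since a = 16 > μ = 4.000000, the bound 1/4 is < 1 and informative.)

P[X ≥ 16] ≤ 1/4 ≈ 0.250000.


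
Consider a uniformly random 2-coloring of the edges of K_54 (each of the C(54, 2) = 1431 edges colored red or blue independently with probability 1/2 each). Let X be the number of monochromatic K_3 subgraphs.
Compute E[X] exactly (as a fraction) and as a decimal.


Let X = Σ_S X_S over the C(54, 3) = 24804 subsets S of size 3, where X_S = 1 if the K_3 on S is monochromatic.
For a fixed S, the K_3 on S has C(3, 2) = 3 edges. P[all 3 edges red] = (1/2)^3, and likewise for blue, so P[monochromatic] = 2·(1/2)^3 = 2^{1 − 3} = 1/4.
By linearity: E[X] = C(54, 3) · 2^{1 − 3} = 24804 · 1/4 = 6201.
Numerically: E[X] ≈ 6201.00000.

E[X] = C(54,3)·2^(1−C(3,2)) = 6201 ≈ 6201.00000.


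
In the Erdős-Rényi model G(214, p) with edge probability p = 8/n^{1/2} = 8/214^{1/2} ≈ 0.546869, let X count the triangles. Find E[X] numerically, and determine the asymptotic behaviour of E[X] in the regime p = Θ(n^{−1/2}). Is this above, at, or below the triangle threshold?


Number of potential triangles: C(214, 3) = 1610564.
Each occurs with probability p³ ≈ (0.546869)³ ≈ 1.63549530e-01.
By linearity: E[X] = C(214, 3)·p³ ≈ 1610564 · 1.63549530e-01 ≈ 263406.985564.
Since α = 1/2 < 1, p = c/n^{1/2} ≫ 1/n is above the triangle threshold p ~ 1/n. Asymptotically E[X] ~ (c³/6)·n^{3(1−α)} = (8³/6)·n^{1.5} → ∞; triangles are abundant w.h.p.

E[X] ≈ 263406.985564; in regime p = Θ(1/n^{1/2}) E[X] diverges (above the triangle threshold p ~ 1/n).


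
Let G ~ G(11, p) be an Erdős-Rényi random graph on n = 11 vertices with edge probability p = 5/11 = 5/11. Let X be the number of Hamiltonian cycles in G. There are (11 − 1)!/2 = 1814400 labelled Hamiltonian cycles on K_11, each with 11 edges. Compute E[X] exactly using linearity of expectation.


K_11 has (11 − 1)!/2 = 1814400 labelled Hamiltonian cycles.
For each such Hamiltonian cycle H, let X_H = 1 if all 11 edges of H are present in G. Then P[X_H = 1] = p^{11} = (5/11)^{11} = 48828125/285311670611.
By linearity of expectation: E[X] = Σ_H E[X_H] = 1814400 · p^{11} = 1814400 · 48828125/285311670611 = 88593750000000/285311670611.
Numerically: E[X] ≈ 310.516.

E[X] = 1814400 · (5/11)^{11} = 88593750000000/285311670611 ≈ 310.516.


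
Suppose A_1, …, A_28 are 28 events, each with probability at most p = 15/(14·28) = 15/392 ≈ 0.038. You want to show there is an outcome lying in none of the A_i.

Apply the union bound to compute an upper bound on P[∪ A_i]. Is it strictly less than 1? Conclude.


Union bound: P[∪_{i=1}^{28} A_i] ≤ Σ_i P[A_i] ≤ 28·p = 28·(15/392) = 15/14.
Numerically: 15/14 ≈ 1.071.
Is 15/14 < 1? NO.
Since the bound 15/14 is ≥ 1, the union bound is uninformative here; it does NOT by itself certify existence.

28·p = 15/14 ≈ 1.071; existence NOT certified by the union bound.


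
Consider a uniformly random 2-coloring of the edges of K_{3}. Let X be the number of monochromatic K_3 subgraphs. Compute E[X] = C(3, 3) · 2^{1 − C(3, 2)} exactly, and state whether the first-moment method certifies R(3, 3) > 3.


E[X] = C(3, 3) · 2^{1 − 3} = 1 · 2^{−2} = 1/4.
As a reduced fraction: E[X] = 1/4 ≈ 0.250000.
Is E[X] < 1? YES.
Since E[X] < 1, there exists a 2-coloring of K_{3} with no monochromatic K_3; hence R(3, 3) > 3.

E[X] = 1/4 ≈ 0.250000; E[X] < 1, so R(3, 3) > 3.


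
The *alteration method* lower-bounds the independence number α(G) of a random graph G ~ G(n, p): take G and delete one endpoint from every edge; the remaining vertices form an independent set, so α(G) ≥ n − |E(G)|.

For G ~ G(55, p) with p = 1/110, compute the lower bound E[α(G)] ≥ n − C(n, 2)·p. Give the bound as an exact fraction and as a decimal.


E[|E(G)|] = C(55, 2)·p = 1485 · (1/110) = 27/2.
E[α(G)] ≥ n − E[|E(G)|] = 55 − 27/2 = 83/2.
Numerically: ≈ 41.50000.
(This is only a lower bound; the true E[α(G)] may be larger.)

E[α(G)] ≥ 83/2 ≈ 41.50000.


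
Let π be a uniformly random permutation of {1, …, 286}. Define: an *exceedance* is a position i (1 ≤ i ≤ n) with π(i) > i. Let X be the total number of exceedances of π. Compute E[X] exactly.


Write X = Σ_{i=1}^{286} X_i, where X_i = 1_{π(i) > i}.
For each fixed i, π(i) is uniform over {1, …, 286} (marginal of a uniform permutation), so P[π(i) > i] = (n − i)/n. Summing: Σ_{i=1}^{286} (n − i)/n = (0 + 1 + … + 285)/286 = 286(286 − 1)/(2·286) = (286 − 1)/2.
Hence E[X] = Σ_{i=1}^{286} (286 − i)/286 = 285/2 ≈ 142.50000.

E[X] = 285/2 = 142.50000.


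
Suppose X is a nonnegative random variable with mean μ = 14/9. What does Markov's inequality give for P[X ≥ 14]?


μ = E[X] = 14/9, a = 14.
Markov: P[X ≥ 14] ≤ μ/a = (14/9)/14 = 1/9.
Numerically: ≈ 0.1111.
(Since a = 14 > μ = 1.5556, the bound 1/9 is < 1 and informative.)

P[X ≥ 14] ≤ 1/9 ≈ 0.1111.


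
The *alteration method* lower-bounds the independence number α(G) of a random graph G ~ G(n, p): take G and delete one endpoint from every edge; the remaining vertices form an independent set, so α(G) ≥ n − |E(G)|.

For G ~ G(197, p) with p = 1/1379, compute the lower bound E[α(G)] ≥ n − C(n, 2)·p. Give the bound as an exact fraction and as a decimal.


E[|E(G)|] = C(197, 2)·p = 19306 · (1/1379) = 14.
E[α(G)] ≥ n − E[|E(G)|] = 197 − 14 = 183.
Numerically: ≈ 183.000.
(This is only a lower bound; the true E[α(G)] may be larger.)

E[α(G)] ≥ 183 ≈ 183.000.


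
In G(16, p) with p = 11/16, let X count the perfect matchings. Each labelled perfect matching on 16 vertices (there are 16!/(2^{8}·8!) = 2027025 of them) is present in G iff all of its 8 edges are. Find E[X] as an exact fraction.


K_16 has 16!/(2^{8}·8!) = 2027025 labelled perfect matchings.
For each such perfect matching H, let X_H = 1 if all 8 edges of H are present in G. Then P[X_H = 1] = p^{8} = (11/16)^{8} = 214358881/4294967296.
By linearity of expectation: E[X] = Σ_H E[X_H] = 2027025 · p^{8} = 2027025 · 214358881/4294967296 = 434510810759025/4294967296.
Numerically: E[X] ≈ 1.01e+05.

E[X] = 2027025 · (11/16)^{8} = 434510810759025/4294967296 ≈ 1.01e+05.


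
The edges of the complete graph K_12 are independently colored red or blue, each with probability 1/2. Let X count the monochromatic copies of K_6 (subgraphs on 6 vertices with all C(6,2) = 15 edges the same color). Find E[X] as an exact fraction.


Let X = Σ_S X_S over the C(12, 6) = 924 subsets S of size 6, where X_S = 1 if the K_6 on S is monochromatic.
For a fixed S, the K_6 on S has C(6, 2) = 15 edges. P[all 15 edges red] = (1/2)^15, and likewise for blue, so P[monochromatic] = 2·(1/2)^15 = 2^{1 − 15} = 1/16384.
Summing: E[X] = C(12, 6) · 2^{1 − 15} = 924 · 1/16384 = 231/4096.
Numerically: E[X] ≈ 0.05640.

E[X] = C(12,6)·2^(1−C(6,2)) = 231/4096 ≈ 0.05640.
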